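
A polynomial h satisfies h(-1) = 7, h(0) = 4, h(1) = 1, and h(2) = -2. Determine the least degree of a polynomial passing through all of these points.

1

Forward differences of the values at u = -1, 0, 1, 2:
  h  : 7  4  1  -2
  Δ  : -3  -3  -3
  Δ^2: 0  0
  Δ^3: 0
The first differences are constant (-3) and nonzero, while all higher differences vanish, so the minimal degree is 1.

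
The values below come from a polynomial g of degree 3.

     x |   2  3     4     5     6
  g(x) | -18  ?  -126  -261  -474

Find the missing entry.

The 4 known points determine the degree-3 polynomial uniquely.
Write g(x) = ax^3 + bx^2 + cx + d. Substituting each data point gives a linear system:
  8a + 4b + 2c + d = -18
  64a + 16b + 4c + d = -126
  125a + 25b + 5c + d = -261
  216a + 36b + 6c + d = -474
Solving the system yields a = -3, b = 6, c = -6, d = -6.
So g(x) = -3x^3 + 6x^2 - 6x - 6.
Then g(3) = -51.

-51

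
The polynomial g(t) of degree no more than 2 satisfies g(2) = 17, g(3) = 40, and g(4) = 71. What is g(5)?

Using the Lagrange interpolation formula with nodes 2, 3, 4:
  L_0(t) = (t - 3)(t - 4) / 2
  L_1(t) = (t - 2)(t - 4) / -1
  L_2(t) = (t - 2)(t - 3) / 2
Then g(t) = 17·L_0(t) + 40·L_1(t) + 71·L_2(t).
Expanding and collecting terms gives g(t) = 4t^2 + 3t - 5.
Evaluating at t = 5: g(5) = 110.

110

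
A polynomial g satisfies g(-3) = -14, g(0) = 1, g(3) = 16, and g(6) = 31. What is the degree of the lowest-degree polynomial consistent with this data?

1

Forward differences of the values at s = -3, 0, 3, 6:
  g  : -14  1  16  31
  Δ  : 15  15  15
  Δ^2: 0  0
  Δ^3: 0
The first differences are constant (15) and nonzero, while all higher differences vanish, so the minimal degree is 1.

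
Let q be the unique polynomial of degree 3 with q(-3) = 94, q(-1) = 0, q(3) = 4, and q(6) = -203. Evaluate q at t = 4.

Write q(t) = at^3 + bt^2 + ct + d. Substituting each data point gives a linear system:
  -27a + 9b - 3c + d = 94
  -a + b - c + d = 0
  27a + 9b + 3c + d = 4
  216a + 36b + 6c + d = -203
Solving the system yields a = -2, b = 6, c = 3, d = -5.
So q(t) = -2t³ + 6t² + 3t - 5.
Then q(4) = -25.

-25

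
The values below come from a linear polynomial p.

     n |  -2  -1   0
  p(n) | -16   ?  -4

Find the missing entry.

On equispaced nodes a degree-1 polynomial has vanishing second forward difference, so
  p(-2) - 2·p(-1) + p(0) = 0.
Substituting the known values and solving for p(-1):
  -2·p(-1) = 20
  p(-1) = -10.

-10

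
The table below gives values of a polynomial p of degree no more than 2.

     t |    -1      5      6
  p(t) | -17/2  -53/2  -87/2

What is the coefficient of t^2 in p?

Write p(t) = at^2 + bt + c. Substituting each data point gives a linear system:
  a - b + c = -17/2
  25a + 5b + c = -53/2
  36a + 6b + c = -87/2
Solving the system yields a = -2, b = 5, c = -3/2.
So p(t) = -2t^2 + 5t - 3/2.
The leading coefficient is -2.

-2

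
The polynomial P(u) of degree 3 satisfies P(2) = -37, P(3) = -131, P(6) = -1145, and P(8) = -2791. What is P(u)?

Write P(u) = au^3 + bu^2 + cu + d. Substituting each data point gives a linear system:
  8a + 4b + 2c + d = -37
  27a + 9b + 3c + d = -131
  216a + 36b + 6c + d = -1145
  512a + 64b + 8c + d = -2791
Solving the system yields a = -6, b = 5, c = -5, d = 1.
So P(u) = -6u^3 + 5u^2 - 5u + 1.
Check: P(3) = -131. ✓

P(u) = -6u^3 + 5u^2 - 5u + 1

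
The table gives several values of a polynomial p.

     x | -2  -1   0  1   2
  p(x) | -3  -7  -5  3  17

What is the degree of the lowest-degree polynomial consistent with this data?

Forward differences of the values at x = -2, -1, 0, 1, 2:
  p  : -3  -7  -5  3  17
  Δ  : -4  2  8  14
  Δ^2: 6  6  6
  Δ^3: 0  0
  Δ^4: 0
The second differences are constant (6) and nonzero, while all higher differences vanish, so the minimal degree is 2.

2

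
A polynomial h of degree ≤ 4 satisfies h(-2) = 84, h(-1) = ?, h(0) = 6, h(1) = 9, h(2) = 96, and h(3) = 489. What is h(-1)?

9

The 5 known points determine the degree-4 polynomial uniquely.
Write h(n) = an^4 + bn^3 + cn^2 + dn + e. Substituting each data point gives a linear system:
  16a - 8b + 4c - 2d + e = 84
  e = 6
  a + b + c + d + e = 9
  16a + 8b + 4c + 2d + e = 96
  81a + 27b + 9c + 3d + e = 489
Solving the system yields a = 6, b = 1, c = -3, d = -1, e = 6.
So h(n) = 6n^4 + n^3 - 3n^2 - n + 6.
Then h(-1) = 9.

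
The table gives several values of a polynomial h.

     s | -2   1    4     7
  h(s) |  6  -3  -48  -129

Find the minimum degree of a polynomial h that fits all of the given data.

Forward differences of the values at s = -2, 1, 4, 7:
  h  : 6  -3  -48  -129
  Δ  : -9  -45  -81
  Δ^2: -36  -36
  Δ^3: 0
The second differences are constant (-36) and nonzero, while all higher differences vanish, so the minimal degree is 2.

2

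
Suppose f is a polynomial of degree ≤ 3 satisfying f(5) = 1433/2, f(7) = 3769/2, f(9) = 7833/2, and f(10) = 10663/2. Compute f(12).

Write f(t) = at^3 + bt^2 + ct + d. Substituting each data point gives a linear system:
  125a + 25b + 5c + d = 1433/2
  343a + 49b + 7c + d = 3769/2
  729a + 81b + 9c + d = 7833/2
  1000a + 100b + 10c + d = 10663/2
Solving the system yields a = 5, b = 3, c = 3, d = 3/2.
So f(t) = 5t^3 + 3t^2 + 3t + 3/2.
Then f(12) = 18219/2.

18219/2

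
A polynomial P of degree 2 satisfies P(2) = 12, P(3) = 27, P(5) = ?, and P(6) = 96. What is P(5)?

The 3 known points determine the degree-2 polynomial uniquely.
Write P(x) = ax^2 + bx + c. Substituting each data point gives a linear system:
  4a + 2b + c = 12
  9a + 3b + c = 27
  36a + 6b + c = 96
Solving the system yields a = 2, b = 5, c = -6.
So P(x) = 2x² + 5x - 6.
Then P(5) = 69.

69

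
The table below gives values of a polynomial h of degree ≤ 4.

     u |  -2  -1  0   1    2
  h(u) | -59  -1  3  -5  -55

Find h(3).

Write h(u) = au^4 + bu^3 + cu^2 + du + e. Substituting each data point gives a linear system:
  16a - 8b + 4c - 2d + e = -59
  a - b + c - d + e = -1
  e = 3
  a + b + c + d + e = -5
  16a + 8b + 4c + 2d + e = -55
Solving the system yields a = -3, b = 1, c = -3, d = -3, e = 3.
So h(u) = -3u⁴ + u³ - 3u² - 3u + 3.
Then h(3) = -249.

-249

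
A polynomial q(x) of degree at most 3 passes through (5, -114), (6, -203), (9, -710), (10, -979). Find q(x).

q(x) = -x^3 + 2x + 1

Write q(x) = ax^3 + bx^2 + cx + d. Substituting each data point gives a linear system:
  125a + 25b + 5c + d = -114
  216a + 36b + 6c + d = -203
  729a + 81b + 9c + d = -710
  1000a + 100b + 10c + d = -979
Solving the system yields a = -1, b = 0, c = 2, d = 1.
So q(x) = -x³ + 2x + 1.
Check: q(10) = -979. ✓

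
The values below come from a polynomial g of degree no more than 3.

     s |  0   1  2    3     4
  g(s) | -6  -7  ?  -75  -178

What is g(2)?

On equispaced nodes a degree-3 polynomial has vanishing fourth forward difference, so
  g(0) - 4·g(1) + 6·g(2) - 4·g(3) + g(4) = 0.
Substituting the known values and solving for g(2):
  6·g(2) = -144
  g(2) = -24.

-24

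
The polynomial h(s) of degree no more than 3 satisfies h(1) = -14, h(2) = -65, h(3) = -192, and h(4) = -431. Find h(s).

Write h(s) = as^3 + bs^2 + cs + d. Substituting each data point gives a linear system:
  a + b + c + d = -14
  8a + 4b + 2c + d = -65
  27a + 9b + 3c + d = -192
  64a + 16b + 4c + d = -431
Solving the system yields a = -6, b = -2, c = -3, d = -3.
So h(s) = -6s³ - 2s² - 3s - 3.
Check: h(4) = -431. ✓

h(s) = -6s^3 - 2s^2 - 3s - 3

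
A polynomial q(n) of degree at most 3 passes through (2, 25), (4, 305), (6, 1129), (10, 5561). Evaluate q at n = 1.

-1

Write q(n) = an^3 + bn^2 + cn + d. Substituting each data point gives a linear system:
  8a + 4b + 2c + d = 25
  64a + 16b + 4c + d = 305
  216a + 36b + 6c + d = 1129
  1000a + 100b + 10c + d = 5561
Solving the system yields a = 6, b = -4, c = -4, d = 1.
So q(n) = 6n^3 - 4n^2 - 4n + 1.
Then q(1) = -1.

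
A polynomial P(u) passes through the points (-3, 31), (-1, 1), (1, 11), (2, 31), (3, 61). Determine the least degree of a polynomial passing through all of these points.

Divided differences on the nodes -3, -1, 1, 2, 3:
  order 0: 31  1  11  31  61
  order 1: -15  5  20  30
  order 2: 5  5  5
  order 3: 0  0
  order 4: 0
The order-2 divided differences are all 5 (nonzero) and every higher order vanishes, so the data lies on a polynomial of degree exactly 2.

2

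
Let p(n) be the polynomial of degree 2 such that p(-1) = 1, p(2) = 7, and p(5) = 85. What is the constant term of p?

-5

Write p(n) = an^2 + bn + c. Substituting each data point gives a linear system:
  a - b + c = 1
  4a + 2b + c = 7
  25a + 5b + c = 85
Solving the system yields a = 4, b = -2, c = -5.
So p(n) = 4n² - 2n - 5.
The constant term is -5.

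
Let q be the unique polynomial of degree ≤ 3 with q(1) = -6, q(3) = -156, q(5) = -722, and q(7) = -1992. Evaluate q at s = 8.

-2981

Forward differences of the values at s = 1, 3, 5, 7:
  q  : -6  -156  -722  -1992
  Δ  : -150  -566  -1270
  Δ^2: -416  -704
  Δ^3: -288
The third differences are constant, confirming degree 3.
Interpolating (Newton forward form) and evaluating at s = 8 gives q(8) = -2981.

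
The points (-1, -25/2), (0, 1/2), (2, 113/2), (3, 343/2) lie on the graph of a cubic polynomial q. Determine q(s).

q(s) = 6s^3 - s^2 + 6s + 1/2

Write q(s) = as^3 + bs^2 + cs + d. Substituting each data point gives a linear system:
  -a + b - c + d = -25/2
  d = 1/2
  8a + 4b + 2c + d = 113/2
  27a + 9b + 3c + d = 343/2
Solving the system yields a = 6, b = -1, c = 6, d = 1/2.
So q(s) = 6s³ - s² + 6s + 1/2.
Check: q(-1) = -25/2. ✓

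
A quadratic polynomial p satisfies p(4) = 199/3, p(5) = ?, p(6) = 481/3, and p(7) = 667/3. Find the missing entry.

325/3

The 3 known points determine the degree-2 polynomial uniquely.
Write p(u) = au^2 + bu + c. Substituting each data point gives a linear system:
  16a + 4b + c = 199/3
  36a + 6b + c = 481/3
  49a + 7b + c = 667/3
Solving the system yields a = 5, b = -3, c = -5/3.
So p(u) = 5u^2 - 3u - 5/3.
Then p(5) = 325/3.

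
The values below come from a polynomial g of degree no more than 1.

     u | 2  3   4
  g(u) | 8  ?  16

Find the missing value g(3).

12

The 2 known points determine the degree-1 polynomial uniquely.
Write g(u) = au + b. Substituting each data point gives a linear system:
  2a + b = 8
  4a + b = 16
Solving the system yields a = 4, b = 0.
So g(u) = 4u.
Then g(3) = 12.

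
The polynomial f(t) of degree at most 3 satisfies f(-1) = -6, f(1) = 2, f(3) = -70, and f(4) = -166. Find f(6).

Write f(t) = at^3 + bt^2 + ct + d. Substituting each data point gives a linear system:
  -a + b - c + d = -6
  a + b + c + d = 2
  27a + 9b + 3c + d = -70
  64a + 16b + 4c + d = -166
Solving the system yields a = -2, b = -4, c = 6, d = 2.
So f(t) = -2t^3 - 4t^2 + 6t + 2.
Then f(6) = -538.

-538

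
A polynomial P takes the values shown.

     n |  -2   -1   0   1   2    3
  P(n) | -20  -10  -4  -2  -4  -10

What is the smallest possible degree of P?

Forward differences of the values at n = -2, -1, 0, 1, 2, 3:
  P  : -20  -10  -4  -2  -4  -10
  Δ  : 10  6  2  -2  -6
  Δ^2: -4  -4  -4  -4
  Δ^3: 0  0  0
  Δ^4: 0  0
  Δ^5: 0
The second differences are constant (-4) and nonzero, while all higher differences vanish, so the minimal degree is 2.

2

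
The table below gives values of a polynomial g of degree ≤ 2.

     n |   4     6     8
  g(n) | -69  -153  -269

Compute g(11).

Forward differences of the values at n = 4, 6, 8:
  g  : -69  -153  -269
  Δ  : -84  -116
  Δ^2: -32
The second differences are constant, confirming degree 2.
Interpolating (Newton forward form) and evaluating at n = 11 gives g(11) = -503.

-503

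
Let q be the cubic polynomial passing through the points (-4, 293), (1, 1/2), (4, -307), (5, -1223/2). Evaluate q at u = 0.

Using the Lagrange interpolation formula with nodes -4, 1, 4, 5:
  L_0(u) = (u - 1)(u - 4)(u - 5) / -360
  L_1(u) = (u + 4)(u - 4)(u - 5) / 60
  L_2(u) = (u + 4)(u - 1)(u - 5) / -24
  L_3(u) = (u + 4)(u - 1)(u - 4) / 36
Then q(u) = 293·L_0(u) + 1/2·L_1(u) - 307·L_2(u) - 1223/2·L_3(u).
Expanding and collecting terms gives q(u) = -5u^3 - (1/2)u^2 + 5u + 1.
Evaluating at u = 0: q(0) = 1.

1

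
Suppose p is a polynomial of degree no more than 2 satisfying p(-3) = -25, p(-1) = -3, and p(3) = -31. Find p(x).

Write p(x) = ax^2 + bx + c. Substituting each data point gives a linear system:
  9a - 3b + c = -25
  a - b + c = -3
  9a + 3b + c = -31
Solving the system yields a = -3, b = -1, c = -1.
So p(x) = -3x² - x - 1.
Check: p(3) = -31. ✓

p(x) = -3x^2 - x - 1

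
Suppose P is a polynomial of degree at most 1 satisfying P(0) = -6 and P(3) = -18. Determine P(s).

P(s) = -4s - 6

Write P(s) = as + b. Substituting each data point gives a linear system:
  b = -6
  3a + b = -18
Solving the system yields a = -4, b = -6.
So P(s) = -4s - 6.
Check: P(3) = -18. ✓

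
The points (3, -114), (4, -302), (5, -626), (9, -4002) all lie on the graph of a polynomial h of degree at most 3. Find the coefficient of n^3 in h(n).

-6

Write h(n) = an^3 + bn^2 + cn + d. Substituting each data point gives a linear system:
  27a + 9b + 3c + d = -114
  64a + 16b + 4c + d = -302
  125a + 25b + 5c + d = -626
  729a + 81b + 9c + d = -4002
Solving the system yields a = -6, b = 4, c = 6, d = -6.
So h(n) = -6n^3 + 4n^2 + 6n - 6.
The leading coefficient is -6.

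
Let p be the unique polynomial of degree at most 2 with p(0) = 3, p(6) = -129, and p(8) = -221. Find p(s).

Write p(s) = as^2 + bs + c. Substituting each data point gives a linear system:
  c = 3
  36a + 6b + c = -129
  64a + 8b + c = -221
Solving the system yields a = -3, b = -4, c = 3.
So p(s) = -3s^2 - 4s + 3.
Check: p(8) = -221. ✓

p(s) = -3s^2 - 4s + 3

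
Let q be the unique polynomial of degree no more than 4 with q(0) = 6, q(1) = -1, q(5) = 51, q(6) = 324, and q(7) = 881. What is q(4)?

-46

Write q(t) = at^4 + bt^3 + ct^2 + dt + e. Substituting each data point gives a linear system:
  e = 6
  a + b + c + d + e = -1
  625a + 125b + 25c + 5d + e = 51
  1296a + 216b + 36c + 6d + e = 324
  2401a + 343b + 49c + 7d + e = 881
Solving the system yields a = 1, b = -4, c = -3, d = -1, e = 6.
So q(t) = t^4 - 4t^3 - 3t^2 - t + 6.
Then q(4) = -46.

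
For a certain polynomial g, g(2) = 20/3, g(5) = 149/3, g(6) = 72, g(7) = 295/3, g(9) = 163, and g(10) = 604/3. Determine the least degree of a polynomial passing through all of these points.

Divided differences on the nodes 2, 5, 6, 7, 9, 10:
  order 0: 20/3  149/3  72  295/3  163  604/3
  order 1: 43/3  67/3  79/3  97/3  115/3
  order 2: 2  2  2  2
  order 3: 0  0  0
  order 4: 0  0
  order 5: 0
The order-2 divided differences are all 2 (nonzero) and every higher order vanishes, so the data lies on a polynomial of degree exactly 2.

2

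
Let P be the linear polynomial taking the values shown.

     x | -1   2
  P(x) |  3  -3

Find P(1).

-1

Using the Lagrange interpolation formula with nodes -1, 2:
  L_0(x) = (x - 2) / -3
  L_1(x) = (x + 1) / 3
Then P(x) = 3·L_0(x) - 3·L_1(x).
Expanding and collecting terms gives P(x) = -2x + 1.
Evaluating at x = 1: P(1) = -1.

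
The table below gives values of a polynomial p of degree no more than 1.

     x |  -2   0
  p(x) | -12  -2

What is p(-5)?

Using the Lagrange interpolation formula with nodes -2, 0:
  L_0(x) = x / -2
  L_1(x) = (x + 2) / 2
Then p(x) = -12·L_0(x) - 2·L_1(x).
Expanding and collecting terms gives p(x) = 5x - 2.
Evaluating at x = -5: p(-5) = -27.

-27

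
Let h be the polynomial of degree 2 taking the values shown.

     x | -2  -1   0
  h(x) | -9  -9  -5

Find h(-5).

Forward differences of the values at x = -2, -1, 0:
  h  : -9  -9  -5
  Δ  : 0  4
  Δ^2: 4
The second differences are constant, confirming degree 2.
Interpolating (Newton forward form) and evaluating at x = -5 gives h(-5) = 15.

15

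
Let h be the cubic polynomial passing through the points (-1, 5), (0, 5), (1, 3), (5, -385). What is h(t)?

Write h(t) = at^3 + bt^2 + ct + d. Substituting each data point gives a linear system:
  -a + b - c + d = 5
  d = 5
  a + b + c + d = 3
  125a + 25b + 5c + d = -385
Solving the system yields a = -3, b = -1, c = 2, d = 5.
So h(t) = -3t^3 - t^2 + 2t + 5.
Check: h(-1) = 5. ✓

h(t) = -3t^3 - t^2 + 2t + 5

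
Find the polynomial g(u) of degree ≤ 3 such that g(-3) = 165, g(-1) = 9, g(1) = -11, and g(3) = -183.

g(u) = -6u^3 - u^2 - 4u

Write g(u) = au^3 + bu^2 + cu + d. Substituting each data point gives a linear system:
  -27a + 9b - 3c + d = 165
  -a + b - c + d = 9
  a + b + c + d = -11
  27a + 9b + 3c + d = -183
Solving the system yields a = -6, b = -1, c = -4, d = 0.
So g(u) = -6u^3 - u^2 - 4u.
Check: g(3) = -183. ✓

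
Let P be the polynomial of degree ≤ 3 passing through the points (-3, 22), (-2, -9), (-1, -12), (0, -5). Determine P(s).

Using the Lagrange interpolation formula with nodes -3, -2, -1, 0:
  L_0(s) = (s + 2)(s + 1)s / -6
  L_1(s) = (s + 3)(s + 1)s / 2
  L_2(s) = (s + 3)(s + 2)s / -2
  L_3(s) = (s + 3)(s + 2)(s + 1) / 6
Then P(s) = 22·L_0(s) - 9·L_1(s) - 12·L_2(s) - 5·L_3(s).
Expanding and collecting terms gives P(s) = -3s^3 - 4s^2 + 6s - 5.
Check: P(-3) = 22. ✓

P(s) = -3s^3 - 4s^2 + 6s - 5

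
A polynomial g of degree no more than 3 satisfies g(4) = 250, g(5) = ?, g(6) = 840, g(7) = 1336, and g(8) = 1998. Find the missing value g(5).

The 4 known points determine the degree-3 polynomial uniquely.
Write g(t) = at^3 + bt^2 + ct + d. Substituting each data point gives a linear system:
  64a + 16b + 4c + d = 250
  216a + 36b + 6c + d = 840
  343a + 49b + 7c + d = 1336
  512a + 64b + 8c + d = 1998
Solving the system yields a = 4, b = -1, c = 1, d = 6.
So g(t) = 4t^3 - t^2 + t + 6.
Then g(5) = 486.

486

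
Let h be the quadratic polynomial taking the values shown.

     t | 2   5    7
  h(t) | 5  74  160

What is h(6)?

Using the Lagrange interpolation formula with nodes 2, 5, 7:
  L_0(t) = (t - 5)(t - 7) / 15
  L_1(t) = (t - 2)(t - 7) / -6
  L_2(t) = (t - 2)(t - 5) / 10
Then h(t) = 5·L_0(t) + 74·L_1(t) + 160·L_2(t).
Expanding and collecting terms gives h(t) = 4t^2 - 5t - 1.
Evaluating at t = 6: h(6) = 113.

113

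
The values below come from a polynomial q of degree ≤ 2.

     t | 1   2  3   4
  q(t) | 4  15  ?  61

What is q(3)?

34

On equispaced nodes a degree-2 polynomial has vanishing third forward difference, so
  - q(1) + 3·q(2) - 3·q(3) + q(4) = 0.
Substituting the known values and solving for q(3):
  -3·q(3) = -102
  q(3) = 34.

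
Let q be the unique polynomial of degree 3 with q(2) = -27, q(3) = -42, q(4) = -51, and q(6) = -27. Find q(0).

Using the Lagrange interpolation formula with nodes 2, 3, 4, 6:
  L_0(n) = (n - 3)(n - 4)(n - 6) / -8
  L_1(n) = (n - 2)(n - 4)(n - 6) / 3
  L_2(n) = (n - 2)(n - 3)(n - 6) / -4
  L_3(n) = (n - 2)(n - 3)(n - 4) / 24
Then q(n) = -27·L_0(n) - 42·L_1(n) - 51·L_2(n) - 27·L_3(n).
Expanding and collecting terms gives q(n) = n³ - 6n² - 4n - 3.
Evaluating at n = 0: q(0) = -3.

-3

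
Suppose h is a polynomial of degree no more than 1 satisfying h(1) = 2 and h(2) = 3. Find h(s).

h(s) = s + 1

Using the Lagrange interpolation formula with nodes 1, 2:
  L_0(s) = (s - 2) / -1
  L_1(s) = (s - 1) / 1
Then h(s) = 2·L_0(s) + 3·L_1(s).
Expanding and collecting terms gives h(s) = s + 1.
Check: h(1) = 2. ✓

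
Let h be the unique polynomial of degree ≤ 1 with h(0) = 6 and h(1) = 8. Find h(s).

Write h(s) = as + b. Substituting each data point gives a linear system:
  b = 6
  a + b = 8
Solving the system yields a = 2, b = 6.
So h(s) = 2s + 6.
Check: h(0) = 6. ✓

h(s) = 2s + 6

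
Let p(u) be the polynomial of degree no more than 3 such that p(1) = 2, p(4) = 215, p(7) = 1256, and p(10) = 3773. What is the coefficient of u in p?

Write p(u) = au^3 + bu^2 + cu + d. Substituting each data point gives a linear system:
  a + b + c + d = 2
  64a + 16b + 4c + d = 215
  343a + 49b + 7c + d = 1256
  1000a + 100b + 10c + d = 3773
Solving the system yields a = 4, b = -2, c = -3, d = 3.
So p(u) = 4u³ - 2u² - 3u + 3.
The coefficient of u is -3.

-3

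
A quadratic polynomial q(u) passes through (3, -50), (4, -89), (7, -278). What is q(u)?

q(u) = -6u^2 + 3u - 5

Write q(u) = au^2 + bu + c. Substituting each data point gives a linear system:
  9a + 3b + c = -50
  16a + 4b + c = -89
  49a + 7b + c = -278
Solving the system yields a = -6, b = 3, c = -5.
So q(u) = -6u^2 + 3u - 5.
Check: q(7) = -278. ✓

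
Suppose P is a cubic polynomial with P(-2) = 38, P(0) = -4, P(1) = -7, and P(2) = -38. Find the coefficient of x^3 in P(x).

-5

Write P(x) = ax^3 + bx^2 + cx + d. Substituting each data point gives a linear system:
  -8a + 4b - 2c + d = 38
  d = -4
  a + b + c + d = -7
  8a + 4b + 2c + d = -38
Solving the system yields a = -5, b = 1, c = 1, d = -4.
So P(x) = -5x^3 + x^2 + x - 4.
The leading coefficient is -5.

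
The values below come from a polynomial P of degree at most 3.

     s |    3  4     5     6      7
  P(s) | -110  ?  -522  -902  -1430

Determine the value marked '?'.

-266

The 4 known points determine the degree-3 polynomial uniquely.
Write P(s) = as^3 + bs^2 + cs + d. Substituting each data point gives a linear system:
  27a + 9b + 3c + d = -110
  125a + 25b + 5c + d = -522
  216a + 36b + 6c + d = -902
  343a + 49b + 7c + d = -1430
Solving the system yields a = -4, b = -2, c = 6, d = -2.
So P(s) = -4s^3 - 2s^2 + 6s - 2.
Then P(4) = -266.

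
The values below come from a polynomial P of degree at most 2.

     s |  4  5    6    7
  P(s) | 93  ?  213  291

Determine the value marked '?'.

On equispaced nodes a degree-2 polynomial has vanishing third forward difference, so
  - P(4) + 3·P(5) - 3·P(6) + P(7) = 0.
Substituting the known values and solving for P(5):
  3·P(5) = 441
  P(5) = 147.

147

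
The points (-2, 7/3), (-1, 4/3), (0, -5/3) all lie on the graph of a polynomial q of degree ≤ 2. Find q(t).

Using the Lagrange interpolation formula with nodes -2, -1, 0:
  L_0(t) = (t + 1)t / 2
  L_1(t) = (t + 2)t / -1
  L_2(t) = (t + 2)(t + 1) / 2
Then q(t) = 7/3·L_0(t) + 4/3·L_1(t) - 5/3·L_2(t).
Expanding and collecting terms gives q(t) = -t^2 - 4t - 5/3.
Check: q(-2) = 7/3. ✓

q(t) = -t^2 - 4t - 5/3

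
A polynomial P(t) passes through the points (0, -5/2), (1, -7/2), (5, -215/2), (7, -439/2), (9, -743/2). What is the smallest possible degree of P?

Divided differences on the nodes 0, 1, 5, 7, 9:
  order 0: -5/2  -7/2  -215/2  -439/2  -743/2
  order 1: -1  -26  -56  -76
  order 2: -5  -5  -5
  order 3: 0  0
  order 4: 0
The order-2 divided differences are all -5 (nonzero) and every higher order vanishes, so the data lies on a polynomial of degree exactly 2.

2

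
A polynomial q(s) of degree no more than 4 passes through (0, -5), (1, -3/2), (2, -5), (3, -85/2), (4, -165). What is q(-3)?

-295/2

Using the Lagrange interpolation formula with nodes 0, 1, 2, 3, 4:
  L_0(s) = (s - 1)(s - 2)(s - 3)(s - 4) / 24
  L_1(s) = s(s - 2)(s - 3)(s - 4) / -6
  L_2(s) = s(s - 1)(s - 3)(s - 4) / 4
  L_3(s) = s(s - 1)(s - 2)(s - 4) / -6
  L_4(s) = s(s - 1)(s - 2)(s - 3) / 24
Then q(s) = -5·L_0(s) - 3/2·L_1(s) - 5·L_2(s) - 85/2·L_3(s) - 165·L_4(s).
Expanding and collecting terms gives q(s) = -s⁴ + (3/2)s³ - s² + 4s - 5.
Evaluating at s = -3: q(-3) = -295/2.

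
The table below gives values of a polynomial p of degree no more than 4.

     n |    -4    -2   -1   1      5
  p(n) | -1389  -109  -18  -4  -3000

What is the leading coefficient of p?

-5

Write p(n) = an^4 + bn^3 + cn^2 + dn + e. Substituting each data point gives a linear system:
  256a - 64b + 16c - 4d + e = -1389
  16a - 8b + 4c - 2d + e = -109
  a - b + c - d + e = -18
  a + b + c + d + e = -4
  625a + 125b + 25c + 5d + e = -3000
Solving the system yields a = -5, b = 1, c = -1, d = 6, e = -5.
So p(n) = -5n⁴ + n³ - n² + 6n - 5.
The leading coefficient is -5.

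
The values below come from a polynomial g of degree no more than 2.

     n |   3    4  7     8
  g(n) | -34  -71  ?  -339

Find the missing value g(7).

The 3 known points determine the degree-2 polynomial uniquely.
Write g(n) = an^2 + bn + c. Substituting each data point gives a linear system:
  9a + 3b + c = -34
  16a + 4b + c = -71
  64a + 8b + c = -339
Solving the system yields a = -6, b = 5, c = 5.
So g(n) = -6n^2 + 5n + 5.
Then g(7) = -254.

-254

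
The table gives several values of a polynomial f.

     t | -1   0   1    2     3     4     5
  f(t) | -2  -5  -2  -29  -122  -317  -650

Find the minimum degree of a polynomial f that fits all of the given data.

Forward differences of the values at t = -1, 0, 1, 2, 3, 4, 5:
  f  : -2  -5  -2  -29  -122  -317  -650
  Δ  : -3  3  -27  -93  -195  -333
  Δ^2: 6  -30  -66  -102  -138
  Δ^3: -36  -36  -36  -36
  Δ^4: 0  0  0
  Δ^5: 0  0
  Δ^6: 0
The third differences are constant (-36) and nonzero, while all higher differences vanish, so the minimal degree is 3.

3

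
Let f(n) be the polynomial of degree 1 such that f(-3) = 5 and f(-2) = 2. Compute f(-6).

14

Write f(n) = an + b. Substituting each data point gives a linear system:
  -3a + b = 5
  -2a + b = 2
Solving the system yields a = -3, b = -4.
So f(n) = -3n - 4.
Then f(-6) = 14.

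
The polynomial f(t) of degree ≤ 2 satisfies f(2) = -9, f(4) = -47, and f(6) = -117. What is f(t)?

Using the Lagrange interpolation formula with nodes 2, 4, 6:
  L_0(t) = (t - 4)(t - 6) / 8
  L_1(t) = (t - 2)(t - 6) / -4
  L_2(t) = (t - 2)(t - 4) / 8
Then f(t) = -9·L_0(t) - 47·L_1(t) - 117·L_2(t).
Expanding and collecting terms gives f(t) = -4t^2 + 5t - 3.
Check: f(4) = -47. ✓

f(t) = -4t^2 + 5t - 3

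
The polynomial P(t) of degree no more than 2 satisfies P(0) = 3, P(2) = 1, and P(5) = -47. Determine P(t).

Write P(t) = at^2 + bt + c. Substituting each data point gives a linear system:
  c = 3
  4a + 2b + c = 1
  25a + 5b + c = -47
Solving the system yields a = -3, b = 5, c = 3.
So P(t) = -3t^2 + 5t + 3.
Check: P(0) = 3. ✓

P(t) = -3t^2 + 5t + 3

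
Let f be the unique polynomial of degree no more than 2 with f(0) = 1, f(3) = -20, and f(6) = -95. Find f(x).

Using the Lagrange interpolation formula with nodes 0, 3, 6:
  L_0(x) = (x - 3)(x - 6) / 18
  L_1(x) = x(x - 6) / -9
  L_2(x) = x(x - 3) / 18
Then f(x) = 1·L_0(x) - 20·L_1(x) - 95·L_2(x).
Expanding and collecting terms gives f(x) = -3x^2 + 2x + 1.
Check: f(3) = -20. ✓

f(x) = -3x^2 + 2x + 1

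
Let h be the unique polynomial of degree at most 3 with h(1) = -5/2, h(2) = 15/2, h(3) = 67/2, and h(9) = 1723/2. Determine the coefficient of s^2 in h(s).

Write h(s) = as^3 + bs^2 + cs + d. Substituting each data point gives a linear system:
  a + b + c + d = -5/2
  8a + 4b + 2c + d = 15/2
  27a + 9b + 3c + d = 67/2
  729a + 81b + 9c + d = 1723/2
Solving the system yields a = 1, b = 2, c = -3, d = -5/2.
So h(s) = s^3 + 2s^2 - 3s - 5/2.
The coefficient of s^2 is 2.

2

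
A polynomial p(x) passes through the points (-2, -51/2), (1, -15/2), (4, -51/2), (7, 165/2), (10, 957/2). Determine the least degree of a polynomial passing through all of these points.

Forward differences of the values at x = -2, 1, 4, 7, 10:
  p  : -51/2  -15/2  -51/2  165/2  957/2
  Δ  : 18  -18  108  396
  Δ^2: -36  126  288
  Δ^3: 162  162
  Δ^4: 0
The third differences are constant (162) and nonzero, while all higher differences vanish, so the minimal degree is 3.

3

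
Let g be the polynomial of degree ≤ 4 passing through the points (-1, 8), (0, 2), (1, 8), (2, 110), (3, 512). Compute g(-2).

62

Forward differences of the values at x = -1, 0, 1, 2, 3:
  g  : 8  2  8  110  512
  Δ  : -6  6  102  402
  Δ^2: 12  96  300
  Δ^3: 84  204
  Δ^4: 120
The fourth differences are constant, confirming degree 4.
Interpolating (Newton forward form) and evaluating at x = -2 gives g(-2) = 62.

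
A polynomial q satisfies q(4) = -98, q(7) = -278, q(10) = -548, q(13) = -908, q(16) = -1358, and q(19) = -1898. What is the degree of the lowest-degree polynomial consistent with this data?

Forward differences of the values at n = 4, 7, 10, 13, 16, 19:
  q  : -98  -278  -548  -908  -1358  -1898
  Δ  : -180  -270  -360  -450  -540
  Δ^2: -90  -90  -90  -90
  Δ^3: 0  0  0
  Δ^4: 0  0
  Δ^5: 0
The second differences are constant (-90) and nonzero, while all higher differences vanish, so the minimal degree is 2.

2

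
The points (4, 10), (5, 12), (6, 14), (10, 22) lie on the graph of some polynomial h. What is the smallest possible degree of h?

Divided differences on the nodes 4, 5, 6, 10:
  order 0: 10  12  14  22
  order 1: 2  2  2
  order 2: 0  0
  order 3: 0
The order-1 divided differences are all 2 (nonzero) and every higher order vanishes, so the data lies on a polynomial of degree exactly 1.

1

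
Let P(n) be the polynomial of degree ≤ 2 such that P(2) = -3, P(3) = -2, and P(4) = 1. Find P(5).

6

Forward differences of the values at n = 2, 3, 4:
  P  : -3  -2  1
  Δ  : 1  3
  Δ^2: 2
The second differences are constant, confirming degree 2.
Interpolating (Newton forward form) and evaluating at n = 5 gives P(5) = 6.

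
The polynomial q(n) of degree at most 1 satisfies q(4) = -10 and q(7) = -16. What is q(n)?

q(n) = -2n - 2

Write q(n) = an + b. Substituting each data point gives a linear system:
  4a + b = -10
  7a + b = -16
Solving the system yields a = -2, b = -2.
So q(n) = -2n - 2.
Check: q(7) = -16. ✓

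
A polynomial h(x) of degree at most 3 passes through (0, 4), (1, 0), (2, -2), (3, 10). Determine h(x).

h(x) = 2x^3 - 5x^2 - x + 4

Using the Lagrange interpolation formula with nodes 0, 1, 2, 3:
  L_0(x) = (x - 1)(x - 2)(x - 3) / -6
  L_1(x) = x(x - 2)(x - 3) / 2
  L_2(x) = x(x - 1)(x - 3) / -2
  L_3(x) = x(x - 1)(x - 2) / 6
Then h(x) = 4·L_0(x) + 0·L_1(x) - 2·L_2(x) + 10·L_3(x).
Expanding and collecting terms gives h(x) = 2x³ - 5x² - x + 4.
Check: h(1) = 0. ✓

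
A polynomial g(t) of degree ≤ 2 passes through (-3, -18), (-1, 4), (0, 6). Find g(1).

2

Using the Lagrange interpolation formula with nodes -3, -1, 0:
  L_0(t) = (t + 1)t / 6
  L_1(t) = (t + 3)t / -2
  L_2(t) = (t + 3)(t + 1) / 3
Then g(t) = -18·L_0(t) + 4·L_1(t) + 6·L_2(t).
Expanding and collecting terms gives g(t) = -3t^2 - t + 6.
Evaluating at t = 1: g(1) = 2.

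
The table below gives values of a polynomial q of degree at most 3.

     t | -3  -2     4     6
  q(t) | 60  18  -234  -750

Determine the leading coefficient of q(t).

-3

Write q(t) = at^3 + bt^2 + ct + d. Substituting each data point gives a linear system:
  -27a + 9b - 3c + d = 60
  -8a + 4b - 2c + d = 18
  64a + 16b + 4c + d = -234
  216a + 36b + 6c + d = -750
Solving the system yields a = -3, b = -3, c = 0, d = 6.
So q(t) = -3t^3 - 3t^2 + 6.
The leading coefficient is -3.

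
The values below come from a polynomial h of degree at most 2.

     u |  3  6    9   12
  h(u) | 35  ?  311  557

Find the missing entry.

On equispaced nodes a degree-2 polynomial has vanishing third forward difference, so
  - h(3) + 3·h(6) - 3·h(9) + h(12) = 0.
Substituting the known values and solving for h(6):
  3·h(6) = 411
  h(6) = 137.

137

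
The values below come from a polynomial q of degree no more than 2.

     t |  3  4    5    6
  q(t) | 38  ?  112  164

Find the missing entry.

On equispaced nodes a degree-2 polynomial has vanishing third forward difference, so
  - q(3) + 3·q(4) - 3·q(5) + q(6) = 0.
Substituting the known values and solving for q(4):
  3·q(4) = 210
  q(4) = 70.

70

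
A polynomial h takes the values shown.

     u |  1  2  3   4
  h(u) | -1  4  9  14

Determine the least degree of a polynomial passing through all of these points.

Forward differences of the values at u = 1, 2, 3, 4:
  h  : -1  4  9  14
  Δ  : 5  5  5
  Δ^2: 0  0
  Δ^3: 0
The first differences are constant (5) and nonzero, while all higher differences vanish, so the minimal degree is 1.

1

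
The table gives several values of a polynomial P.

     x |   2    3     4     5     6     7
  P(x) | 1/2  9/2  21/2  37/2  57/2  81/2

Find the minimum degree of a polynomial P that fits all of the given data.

2

Forward differences of the values at x = 2, 3, 4, 5, 6, 7:
  P  : 1/2  9/2  21/2  37/2  57/2  81/2
  Δ  : 4  6  8  10  12
  Δ^2: 2  2  2  2
  Δ^3: 0  0  0
  Δ^4: 0  0
  Δ^5: 0
The second differences are constant (2) and nonzero, while all higher differences vanish, so the minimal degree is 2.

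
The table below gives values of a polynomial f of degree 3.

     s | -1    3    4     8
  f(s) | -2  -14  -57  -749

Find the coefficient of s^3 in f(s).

-2

Write f(s) = as^3 + bs^2 + cs + d. Substituting each data point gives a linear system:
  -a + b - c + d = -2
  27a + 9b + 3c + d = -14
  64a + 16b + 4c + d = -57
  512a + 64b + 8c + d = -749
Solving the system yields a = -2, b = 4, c = 3, d = -5.
So f(s) = -2s³ + 4s² + 3s - 5.
The leading coefficient is -2.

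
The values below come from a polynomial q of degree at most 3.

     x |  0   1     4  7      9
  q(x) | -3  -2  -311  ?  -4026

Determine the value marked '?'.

The 4 known points determine the degree-3 polynomial uniquely.
Write q(x) = ax^3 + bx^2 + cx + d. Substituting each data point gives a linear system:
  d = -3
  a + b + c + d = -2
  64a + 16b + 4c + d = -311
  729a + 81b + 9c + d = -4026
Solving the system yields a = -6, b = 4, c = 3, d = -3.
So q(x) = -6x³ + 4x² + 3x - 3.
Then q(7) = -1844.

-1844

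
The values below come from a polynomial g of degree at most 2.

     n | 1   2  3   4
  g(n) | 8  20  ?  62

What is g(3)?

On equispaced nodes a degree-2 polynomial has vanishing third forward difference, so
  - g(1) + 3·g(2) - 3·g(3) + g(4) = 0.
Substituting the known values and solving for g(3):
  -3·g(3) = -114
  g(3) = 38.

38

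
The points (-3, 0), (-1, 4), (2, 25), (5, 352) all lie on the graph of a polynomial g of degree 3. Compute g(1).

Write g(s) = as^3 + bs^2 + cs + d. Substituting each data point gives a linear system:
  -27a + 9b - 3c + d = 0
  -a + b - c + d = 4
  8a + 4b + 2c + d = 25
  125a + 25b + 5c + d = 352
Solving the system yields a = 2, b = 5, c = -4, d = -3.
So g(s) = 2s^3 + 5s^2 - 4s - 3.
Then g(1) = 0.

0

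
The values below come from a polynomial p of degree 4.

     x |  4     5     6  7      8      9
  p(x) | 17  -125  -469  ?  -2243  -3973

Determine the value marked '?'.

-1129

On equispaced nodes a degree-4 polynomial has vanishing fifth forward difference, so
  - p(4) + 5·p(5) - 10·p(6) + 10·p(7) - 5·p(8) + p(9) = 0.
Substituting the known values and solving for p(7):
  10·p(7) = -11290
  p(7) = -1129.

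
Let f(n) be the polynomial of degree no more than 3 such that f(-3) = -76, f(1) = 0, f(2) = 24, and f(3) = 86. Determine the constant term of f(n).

-4

Write f(n) = an^3 + bn^2 + cn + d. Substituting each data point gives a linear system:
  -27a + 9b - 3c + d = -76
  a + b + c + d = 0
  8a + 4b + 2c + d = 24
  27a + 9b + 3c + d = 86
Solving the system yields a = 3, b = 1, c = 0, d = -4.
So f(n) = 3n^3 + n^2 - 4.
The constant term is -4.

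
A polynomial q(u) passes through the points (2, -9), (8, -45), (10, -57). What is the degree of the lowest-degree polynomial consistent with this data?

1

Divided differences on the nodes 2, 8, 10:
  order 0: -9  -45  -57
  order 1: -6  -6
  order 2: 0
The order-1 divided differences are all -6 (nonzero) and every higher order vanishes, so the data lies on a polynomial of degree exactly 1.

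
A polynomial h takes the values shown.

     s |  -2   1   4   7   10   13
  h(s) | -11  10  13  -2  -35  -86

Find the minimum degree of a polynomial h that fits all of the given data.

Forward differences of the values at s = -2, 1, 4, 7, 10, 13:
  h  : -11  10  13  -2  -35  -86
  Δ  : 21  3  -15  -33  -51
  Δ^2: -18  -18  -18  -18
  Δ^3: 0  0  0
  Δ^4: 0  0
  Δ^5: 0
The second differences are constant (-18) and nonzero, while all higher differences vanish, so the minimal degree is 2.

2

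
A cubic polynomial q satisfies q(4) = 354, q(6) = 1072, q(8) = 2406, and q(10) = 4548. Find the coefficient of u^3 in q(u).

4

Write q(u) = au^3 + bu^2 + cu + d. Substituting each data point gives a linear system:
  64a + 16b + 4c + d = 354
  216a + 36b + 6c + d = 1072
  512a + 64b + 8c + d = 2406
  1000a + 100b + 10c + d = 4548
Solving the system yields a = 4, b = 5, c = 5, d = -2.
So q(u) = 4u^3 + 5u^2 + 5u - 2.
The leading coefficient is 4.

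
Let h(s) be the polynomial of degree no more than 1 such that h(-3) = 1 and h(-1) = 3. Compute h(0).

Write h(s) = as + b. Substituting each data point gives a linear system:
  -3a + b = 1
  -a + b = 3
Solving the system yields a = 1, b = 4.
So h(s) = s + 4.
Then h(0) = 4.

4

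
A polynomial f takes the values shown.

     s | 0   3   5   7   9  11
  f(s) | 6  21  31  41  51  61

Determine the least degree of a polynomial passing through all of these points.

Divided differences on the nodes 0, 3, 5, 7, 9, 11:
  order 0: 6  21  31  41  51  61
  order 1: 5  5  5  5  5
  order 2: 0  0  0  0
  order 3: 0  0  0
  order 4: 0  0
  order 5: 0
The order-1 divided differences are all 5 (nonzero) and every higher order vanishes, so the data lies on a polynomial of degree exactly 1.

1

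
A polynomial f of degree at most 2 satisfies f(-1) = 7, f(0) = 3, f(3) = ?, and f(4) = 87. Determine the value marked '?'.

The 3 known points determine the degree-2 polynomial uniquely.
Write f(s) = as^2 + bs + c. Substituting each data point gives a linear system:
  a - b + c = 7
  c = 3
  16a + 4b + c = 87
Solving the system yields a = 5, b = 1, c = 3.
So f(s) = 5s^2 + s + 3.
Then f(3) = 51.

51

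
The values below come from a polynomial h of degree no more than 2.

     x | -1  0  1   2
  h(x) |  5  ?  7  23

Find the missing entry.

On equispaced nodes a degree-2 polynomial has vanishing third forward difference, so
  - h(-1) + 3·h(0) - 3·h(1) + h(2) = 0.
Substituting the known values and solving for h(0):
  3·h(0) = 3
  h(0) = 1.

1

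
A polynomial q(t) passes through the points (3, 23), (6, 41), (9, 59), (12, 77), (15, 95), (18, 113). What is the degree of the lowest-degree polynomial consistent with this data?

Forward differences of the values at t = 3, 6, 9, 12, 15, 18:
  q  : 23  41  59  77  95  113
  Δ  : 18  18  18  18  18
  Δ^2: 0  0  0  0
  Δ^3: 0  0  0
  Δ^4: 0  0
  Δ^5: 0
The first differences are constant (18) and nonzero, while all higher differences vanish, so the minimal degree is 1.

1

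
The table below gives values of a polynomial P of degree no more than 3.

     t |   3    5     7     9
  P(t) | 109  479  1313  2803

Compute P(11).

Write P(t) = at^3 + bt^2 + ct + d. Substituting each data point gives a linear system:
  27a + 9b + 3c + d = 109
  125a + 25b + 5c + d = 479
  343a + 49b + 7c + d = 1313
  729a + 81b + 9c + d = 2803
Solving the system yields a = 4, b = -2, c = 5, d = 4.
So P(t) = 4t^3 - 2t^2 + 5t + 4.
Then P(11) = 5141.

5141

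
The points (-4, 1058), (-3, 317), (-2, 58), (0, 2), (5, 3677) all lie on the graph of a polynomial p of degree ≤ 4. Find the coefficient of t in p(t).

Write p(t) = at^4 + bt^3 + ct^2 + dt + e. Substituting each data point gives a linear system:
  256a - 64b + 16c - 4d + e = 1058
  81a - 27b + 9c - 3d + e = 317
  16a - 8b + 4c - 2d + e = 58
  e = 2
  625a + 125b + 25c + 5d + e = 3677
Solving the system yields a = 5, b = 4, c = 2, d = 0, e = 2.
So p(t) = 5t^4 + 4t^3 + 2t^2 + 2.
The coefficient of t is 0.

0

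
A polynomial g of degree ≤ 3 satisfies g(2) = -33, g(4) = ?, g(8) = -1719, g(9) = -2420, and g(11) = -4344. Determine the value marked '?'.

The 4 known points determine the degree-3 polynomial uniquely.
Write g(x) = ax^3 + bx^2 + cx + d. Substituting each data point gives a linear system:
  8a + 4b + 2c + d = -33
  512a + 64b + 8c + d = -1719
  729a + 81b + 9c + d = -2420
  1331a + 121b + 11c + d = -4344
Solving the system yields a = -3, b = -3, c = 1, d = 1.
So g(x) = -3x^3 - 3x^2 + x + 1.
Then g(4) = -235.

-235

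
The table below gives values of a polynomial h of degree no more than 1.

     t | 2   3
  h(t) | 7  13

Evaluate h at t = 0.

Write h(t) = at + b. Substituting each data point gives a linear system:
  2a + b = 7
  3a + b = 13
Solving the system yields a = 6, b = -5.
So h(t) = 6t - 5.
Then h(0) = -5.

-5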